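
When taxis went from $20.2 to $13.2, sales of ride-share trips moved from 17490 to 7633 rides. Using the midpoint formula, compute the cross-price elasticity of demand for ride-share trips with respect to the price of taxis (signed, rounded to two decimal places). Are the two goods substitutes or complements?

%ΔQ_{ride-share trips} = (7633 − 17490)/avg = -9857/12561.5 = -0.784699…
%ΔP_{taxis} = (13.2 − 20.2)/avg = -7/16.7 = -0.419161…
E_cross = (-9857/12561.5) / (-7/16.7) = 1.8720…
E_cross > 0 ⇒ the goods are substitutes.

1.87; substitutes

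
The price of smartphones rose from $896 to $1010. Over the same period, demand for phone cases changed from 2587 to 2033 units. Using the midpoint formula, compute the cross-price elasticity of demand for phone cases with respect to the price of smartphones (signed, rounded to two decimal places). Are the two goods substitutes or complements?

%ΔQ_{phone cases} = (2033 − 2587)/avg = -554/2310 = -0.239826…
%ΔP_{smartphones} = (1010 − 896)/avg = 114/953 = 0.119622…
E_cross = (-554/2310) / (114/953) = -2.0048…
E_cross < 0 ⇒ the goods are complements.

-2.00; complements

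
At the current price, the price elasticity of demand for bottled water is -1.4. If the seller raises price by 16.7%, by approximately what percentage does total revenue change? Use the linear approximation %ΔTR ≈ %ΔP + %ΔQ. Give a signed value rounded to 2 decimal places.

%ΔQ ≈ Ed × %ΔP = (-1.4) × (+16.7%) = -23.3800%
%ΔTR ≈ %ΔP + %ΔQ = (+16.7%) + (-23.3800%) = -6.6800%

-6.68%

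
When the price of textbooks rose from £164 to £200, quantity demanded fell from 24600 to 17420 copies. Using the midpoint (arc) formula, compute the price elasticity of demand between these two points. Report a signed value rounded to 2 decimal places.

-1.73

%ΔQ = (17420 − 24600) / [(24600 + 17420)/2] = -7180/21010 = -0.341742…
%ΔP = (200 − 164) / [(164 + 200)/2] = 36/182 = 0.197802…
Arc Ed = %ΔQ / %ΔP = (-7180/21010) / (36/182) = -1.7276…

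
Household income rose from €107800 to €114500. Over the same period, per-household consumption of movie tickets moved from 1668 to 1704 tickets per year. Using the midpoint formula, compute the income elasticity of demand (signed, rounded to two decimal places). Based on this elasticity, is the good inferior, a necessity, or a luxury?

%ΔQ = (1704 − 1668)/[( 1668 + 1704)/2] = 36/1686 = 0.021352…
%ΔIncome = (114500 − 107800)/[( 107800 + 114500)/2] = 6700/111150 = 0.060278…
E_income = (36/1686) / (6700/111150) = 0.3542…
0 < E_income < 1 ⇒ normal good, necessity.

0.35; necessity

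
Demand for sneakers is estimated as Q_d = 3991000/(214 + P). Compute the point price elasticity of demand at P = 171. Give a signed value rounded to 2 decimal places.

-0.44

dQ_d/dP = −3991000/(214 + P)² = -26.9253. At P = 171, Q_d = 10366.2.
Ed = (dQ_d/dP)·(P/Q_d) = (-26.9253) × (171/10366.2) = -0.4441…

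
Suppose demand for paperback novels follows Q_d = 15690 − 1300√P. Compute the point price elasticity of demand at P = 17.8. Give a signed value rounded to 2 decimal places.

-0.27

dQ_d/dP = −1300/(2√P) = -154.065. At P = 17.8, Q_d = 10205.3.
Ed = (dQ_d/dP)·(P/Q_d) = (-154.065) × (17.8/10205.3) = -0.2687…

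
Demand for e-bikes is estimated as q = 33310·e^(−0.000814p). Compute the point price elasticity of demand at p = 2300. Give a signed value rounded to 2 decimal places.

-1.87

dq/dp = −0.000814·q = -4.16978. At p = 2300, q = 5122.58.
Ed = (dq/dp)·(p/q) = (-4.16978) × (2300/5122.58) = -1.8722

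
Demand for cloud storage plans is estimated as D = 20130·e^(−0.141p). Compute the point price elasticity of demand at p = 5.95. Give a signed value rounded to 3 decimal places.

dD/dp = −0.141·D = -1226.62. At p = 5.95, D = 8699.46.
Ed = (dD/dp)·(p/D) = (-1226.62) × (5.95/8699.46) = -0.83895

-0.839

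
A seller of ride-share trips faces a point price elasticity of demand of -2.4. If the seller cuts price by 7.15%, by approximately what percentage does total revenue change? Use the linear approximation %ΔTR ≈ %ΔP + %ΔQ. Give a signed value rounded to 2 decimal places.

%ΔQ ≈ Ed × %ΔP = (-2.4) × (-7.15%) = +17.1600%
%ΔTR ≈ %ΔP + %ΔQ = (-7.15%) + (+17.1600%) = +10.0100%

+10.01%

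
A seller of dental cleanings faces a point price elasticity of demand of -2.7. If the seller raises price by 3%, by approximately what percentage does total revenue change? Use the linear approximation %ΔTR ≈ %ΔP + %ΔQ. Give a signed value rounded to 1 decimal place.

%ΔQ ≈ Ed × %ΔP = (-2.7) × (+3%) = -8.1000%
%ΔTR ≈ %ΔP + %ΔQ = (+3%) + (-8.1000%) = -5.1000%

-5.1%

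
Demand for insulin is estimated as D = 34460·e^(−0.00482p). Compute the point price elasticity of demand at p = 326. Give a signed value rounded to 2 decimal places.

-1.57

dD/dp = −0.00482·D = -34.5101. At p = 326, D = 7159.78.
Ed = (dD/dp)·(p/D) = (-34.5101) × (326/7159.78) = -1.5713…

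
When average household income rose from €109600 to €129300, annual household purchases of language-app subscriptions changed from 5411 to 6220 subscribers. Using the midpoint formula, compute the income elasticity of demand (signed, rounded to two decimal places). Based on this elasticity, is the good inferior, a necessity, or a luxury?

0.84; necessity

%ΔQ = (6220 − 5411)/[( 5411 + 6220)/2] = 809/5815.5 = 0.139110…
%ΔIncome = (129300 − 109600)/[( 109600 + 129300)/2] = 19700/119450 = 0.164922…
E_income = (809/5815.5) / (19700/119450) = 0.8434…
0 < E_income < 1 ⇒ normal good, necessity.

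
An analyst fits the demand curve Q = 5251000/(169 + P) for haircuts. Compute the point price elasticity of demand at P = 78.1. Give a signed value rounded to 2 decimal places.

-0.32

dQ/dP = −5251000/(169 + P)² = -85.9996. At P = 78.1, Q = 21250.5.
Ed = (dQ/dP)·(P/Q) = (-85.9996) × (78.1/21250.5) = -0.3160…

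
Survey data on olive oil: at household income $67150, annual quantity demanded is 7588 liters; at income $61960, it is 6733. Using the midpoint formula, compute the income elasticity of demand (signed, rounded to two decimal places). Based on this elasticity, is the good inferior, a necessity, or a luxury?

1.49; luxury

%ΔQ = (6733 − 7588)/[( 7588 + 6733)/2] = -855/7160.5 = -0.119405…
%ΔIncome = (61960 − 67150)/[( 67150 + 61960)/2] = -5190/64555 = -0.080396…
E_income = (-855/7160.5) / (-5190/64555) = 1.4852…
E_income > 1 ⇒ normal good, luxury.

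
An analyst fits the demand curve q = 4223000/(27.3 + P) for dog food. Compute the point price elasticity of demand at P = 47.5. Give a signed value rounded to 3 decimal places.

-0.635

dq/dP = −4223000/(27.3 + P)² = -754.776. At P = 47.5, q = 56457.2.
Ed = (dq/dP)·(P/q) = (-754.776) × (47.5/56457.2) = -0.63502…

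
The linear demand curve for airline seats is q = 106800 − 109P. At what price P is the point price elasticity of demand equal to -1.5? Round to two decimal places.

587.89

Ed = −109P/(106800 − 109P). Set this equal to -1.5:
109P = 1.5·(106800 − 109P) ⇒ 109P(1 + 1.5) = 1.5·106800
P = 1.5·106800 / (109·2.5) = 587.8899…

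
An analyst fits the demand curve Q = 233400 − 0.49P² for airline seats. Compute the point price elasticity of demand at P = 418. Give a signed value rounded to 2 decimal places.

dQ/dP = −2·0.49·P = -409.64. At P = 418, Q = 147785.24.
Ed = (dQ/dP)·(P/Q) = (-409.64) × (418/147785.24) = -1.1586…

-1.16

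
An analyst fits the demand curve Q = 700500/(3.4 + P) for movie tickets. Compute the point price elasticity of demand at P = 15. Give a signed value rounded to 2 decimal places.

dQ/dP = −700500/(3.4 + P)² = -2069.06. At P = 15, Q = 38070.7.
Ed = (dQ/dP)·(P/Q) = (-2069.06) × (15/38070.7) = -0.8152…

-0.82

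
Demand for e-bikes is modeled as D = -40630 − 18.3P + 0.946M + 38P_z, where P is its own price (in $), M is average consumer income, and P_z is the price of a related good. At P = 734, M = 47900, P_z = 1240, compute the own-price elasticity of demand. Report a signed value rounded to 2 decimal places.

-0.35

At the given values, D = -40630 − 18.3(734) + 0.946(47900) + 38(1240) = 38371.2.
∂D/∂P = −18.3.
E = (-18.3) × (734/38371.2) = -0.3500…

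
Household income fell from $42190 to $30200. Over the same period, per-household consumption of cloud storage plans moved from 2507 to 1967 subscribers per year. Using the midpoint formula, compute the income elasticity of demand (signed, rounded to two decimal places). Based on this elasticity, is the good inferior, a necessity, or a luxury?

%ΔQ = (1967 − 2507)/[( 2507 + 1967)/2] = -540/2237 = -0.241394…
%ΔIncome = (30200 − 42190)/[( 42190 + 30200)/2] = -11990/36195 = -0.331261…
E_income = (-540/2237) / (-11990/36195) = 0.7287…
0 < E_income < 1 ⇒ normal good, necessity.

0.73; necessity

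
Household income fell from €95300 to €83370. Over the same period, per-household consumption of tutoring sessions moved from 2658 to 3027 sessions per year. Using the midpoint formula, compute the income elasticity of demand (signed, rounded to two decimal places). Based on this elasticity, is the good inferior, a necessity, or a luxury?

%ΔQ = (3027 − 2658)/[( 2658 + 3027)/2] = 369/2842.5 = 0.129815…
%ΔIncome = (83370 − 95300)/[( 95300 + 83370)/2] = -11930/89335 = -0.133542…
E_income = (369/2842.5) / (-11930/89335) = -0.9720…
E_income < 0 ⇒ inferior good.

-0.97; inferior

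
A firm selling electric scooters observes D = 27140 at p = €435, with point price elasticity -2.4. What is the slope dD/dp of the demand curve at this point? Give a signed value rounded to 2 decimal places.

Ed = (dD/dp)·(p/D) ⇒ dD/dp = Ed·D/p = (-2.4)·27140/435 = -149.7379…

-149.74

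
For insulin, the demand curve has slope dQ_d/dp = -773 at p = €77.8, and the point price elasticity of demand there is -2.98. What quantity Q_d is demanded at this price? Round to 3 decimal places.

20181.007

Ed = (dQ_d/dp)·(p/Q_d) ⇒ Q_d = (dQ_d/dp)·p/Ed = (-773)·77.8/(-2.98) = 20181.00671…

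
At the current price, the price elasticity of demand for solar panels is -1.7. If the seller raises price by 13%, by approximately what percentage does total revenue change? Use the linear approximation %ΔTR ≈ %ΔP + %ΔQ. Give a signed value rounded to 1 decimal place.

%ΔQ ≈ Ed × %ΔP = (-1.7) × (+13%) = -22.1000%
%ΔTR ≈ %ΔP + %ΔQ = (+13%) + (-22.1000%) = -9.1000%

-9.1%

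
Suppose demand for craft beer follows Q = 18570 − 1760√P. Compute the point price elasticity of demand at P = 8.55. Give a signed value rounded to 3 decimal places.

-0.192

dQ/dP = −1760/(2√P) = -300.954. At P = 8.55, Q = 13423.7.
Ed = (dQ/dP)·(P/Q) = (-300.954) × (8.55/13423.7) = -0.19168…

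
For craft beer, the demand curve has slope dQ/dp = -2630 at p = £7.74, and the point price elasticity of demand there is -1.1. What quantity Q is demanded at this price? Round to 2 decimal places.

Ed = (dQ/dp)·(p/Q) ⇒ Q = (dQ/dp)·p/Ed = (-2630)·7.74/(-1.1) = 18505.6363…

18505.64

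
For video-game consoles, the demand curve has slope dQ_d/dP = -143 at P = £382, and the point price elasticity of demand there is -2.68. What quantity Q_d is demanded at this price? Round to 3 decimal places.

Ed = (dQ_d/dP)·(P/Q_d) ⇒ Q_d = (dQ_d/dP)·P/Ed = (-143)·382/(-2.68) = 20382.83582…

20382.836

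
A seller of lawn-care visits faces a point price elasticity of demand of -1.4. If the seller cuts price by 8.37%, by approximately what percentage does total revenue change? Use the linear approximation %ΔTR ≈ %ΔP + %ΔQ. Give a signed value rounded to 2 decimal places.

%ΔQ ≈ Ed × %ΔP = (-1.4) × (-8.37%) = +11.7180%
%ΔTR ≈ %ΔP + %ΔQ = (-8.37%) + (+11.7180%) = +3.3480%

+3.35%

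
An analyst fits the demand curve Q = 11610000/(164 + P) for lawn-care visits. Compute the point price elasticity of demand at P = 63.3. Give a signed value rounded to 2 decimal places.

-0.28

dQ/dP = −11610000/(164 + P)² = -224.716. At P = 63.3, Q = 51077.9.
Ed = (dQ/dP)·(P/Q) = (-224.716) × (63.3/51077.9) = -0.2784…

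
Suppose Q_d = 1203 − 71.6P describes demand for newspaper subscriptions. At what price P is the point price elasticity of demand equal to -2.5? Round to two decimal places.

12.00

Ed = −71.6P/(1203 − 71.6P). Set this equal to -2.5:
71.6P = 2.5·(1203 − 71.6P) ⇒ 71.6P(1 + 2.5) = 2.5·1203
P = 2.5·1203 / (71.6·3.5) = 12.0011…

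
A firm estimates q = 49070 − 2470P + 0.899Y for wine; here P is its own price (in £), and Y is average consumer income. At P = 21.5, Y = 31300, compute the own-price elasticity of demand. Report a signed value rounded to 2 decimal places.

-2.20

At the given values, q = 49070 − 2470(21.5) + 0.899(31300) = 24103.7.
∂q/∂P = −2470.
E = (-2470) × (21.5/24103.7) = -2.2031…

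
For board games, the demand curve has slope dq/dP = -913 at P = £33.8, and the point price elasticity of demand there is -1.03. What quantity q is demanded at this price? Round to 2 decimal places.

29960.58

Ed = (dq/dP)·(P/q) ⇒ q = (dq/dP)·P/Ed = (-913)·33.8/(-1.03) = 29960.5825…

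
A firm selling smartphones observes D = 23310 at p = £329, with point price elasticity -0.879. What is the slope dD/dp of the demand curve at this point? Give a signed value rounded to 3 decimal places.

Ed = (dD/dp)·(p/D) ⇒ dD/dp = Ed·D/p = (-0.879)·23310/329 = -62.27808…

-62.278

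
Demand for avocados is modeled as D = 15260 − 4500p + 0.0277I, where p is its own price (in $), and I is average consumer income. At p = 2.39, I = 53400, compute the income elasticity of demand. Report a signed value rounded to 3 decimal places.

At the given values, D = 15260 − 4500(2.39) + 0.0277(53400) = 5984.18.
∂D/∂I = 0.0277.
E = (0.0277) × (53400/5984.18) = 0.24718…

0.247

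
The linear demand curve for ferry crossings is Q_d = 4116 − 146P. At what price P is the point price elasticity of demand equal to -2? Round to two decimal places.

18.79

Ed = −146P/(4116 − 146P). Set this equal to -2:
146P = 2·(4116 − 146P) ⇒ 146P(1 + 2) = 2·4116
P = 2·4116 / (146·3) = 18.7945…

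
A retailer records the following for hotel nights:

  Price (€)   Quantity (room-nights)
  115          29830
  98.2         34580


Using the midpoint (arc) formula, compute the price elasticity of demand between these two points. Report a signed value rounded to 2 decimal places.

%ΔQ = (34580 − 29830) / [(29830 + 34580)/2] = 4750/32205 = 0.147492…
%ΔP = (98.2 − 115) / [(115 + 98.2)/2] = -16.8/106.6 = -0.157598…
Arc Ed = %ΔQ / %ΔP = (4750/32205) / (-16.8/106.6) = -0.9358…

-0.94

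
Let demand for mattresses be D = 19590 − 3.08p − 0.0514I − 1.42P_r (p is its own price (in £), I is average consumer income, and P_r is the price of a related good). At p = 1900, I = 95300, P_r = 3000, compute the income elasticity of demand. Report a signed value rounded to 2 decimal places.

-1.07

At the given values, D = 19590 − 3.08(1900) − 0.0514(95300) − 1.42(3000) = 4579.58.
∂D/∂I = -0.0514.
E = (-0.0514) × (95300/4579.58) = -1.0696…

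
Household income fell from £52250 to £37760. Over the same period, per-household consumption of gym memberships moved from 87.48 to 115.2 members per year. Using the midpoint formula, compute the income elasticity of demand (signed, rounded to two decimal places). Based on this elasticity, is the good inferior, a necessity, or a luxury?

-0.85; inferior

%ΔQ = (115.2 − 87.48)/[( 87.48 + 115.2)/2] = 27.72/101.34 = 0.273534…
%ΔIncome = (37760 − 52250)/[( 52250 + 37760)/2] = -14490/45005 = -0.321964…
E_income = (27.72/101.34) / (-14490/45005) = -0.8495…
E_income < 0 ⇒ inferior good.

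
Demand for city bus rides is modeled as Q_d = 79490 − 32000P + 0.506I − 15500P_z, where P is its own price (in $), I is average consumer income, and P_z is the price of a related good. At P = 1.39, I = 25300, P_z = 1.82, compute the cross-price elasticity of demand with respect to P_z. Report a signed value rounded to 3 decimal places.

At the given values, Q_d = 79490 − 32000(1.39) + 0.506(25300) − 15500(1.82) = 19601.8.
∂Q_d/∂P_z = -15500.
E = (-15500) × (1.82/19601.8) = -1.43915…

-1.439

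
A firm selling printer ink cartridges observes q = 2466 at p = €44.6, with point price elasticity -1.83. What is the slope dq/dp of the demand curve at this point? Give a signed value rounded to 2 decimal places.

-101.18

Ed = (dq/dp)·(p/q) ⇒ dq/dp = Ed·q/p = (-1.83)·2466/44.6 = -101.1834…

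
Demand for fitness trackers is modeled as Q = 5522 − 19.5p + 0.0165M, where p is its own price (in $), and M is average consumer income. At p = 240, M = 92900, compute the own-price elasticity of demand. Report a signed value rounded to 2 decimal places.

At the given values, Q = 5522 − 19.5(240) + 0.0165(92900) = 2374.85.
∂Q/∂p = −19.5.
E = (-19.5) × (240/2374.85) = -1.9706…

-1.97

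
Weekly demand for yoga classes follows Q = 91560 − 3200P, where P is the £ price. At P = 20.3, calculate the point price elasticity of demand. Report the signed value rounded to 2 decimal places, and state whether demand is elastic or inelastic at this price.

dQ/dP = −3200. At P = 20.3, Q = 91560 − 3200(20.3) = 26600.
Ed = (dQ/dP)·(P/Q) = −3200 × (20.3/26600) = -2.4421…
|Ed| = 2.44 > 1, so demand is elastic.

-2.44; elastic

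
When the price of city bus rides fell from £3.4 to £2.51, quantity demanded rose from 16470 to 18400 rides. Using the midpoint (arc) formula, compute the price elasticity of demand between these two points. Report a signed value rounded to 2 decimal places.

%ΔQ = (18400 − 16470) / [(16470 + 18400)/2] = 1930/17435 = 0.110696…
%ΔP = (2.51 − 3.4) / [(3.4 + 2.51)/2] = -0.89/2.955 = -0.301184…
Arc Ed = %ΔQ / %ΔP = (1930/17435) / (-0.89/2.955) = -0.3675…

-0.37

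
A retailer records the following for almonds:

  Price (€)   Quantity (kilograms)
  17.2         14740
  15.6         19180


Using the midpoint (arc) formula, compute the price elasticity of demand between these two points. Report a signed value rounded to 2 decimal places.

-2.68

%ΔQ = (19180 − 14740) / [(14740 + 19180)/2] = 4440/16960 = 0.261792…
%ΔP = (15.6 − 17.2) / [(17.2 + 15.6)/2] = -1.6/16.4 = -0.097560…
Arc Ed = %ΔQ / %ΔP = (4440/16960) / (-1.6/16.4) = -2.6833…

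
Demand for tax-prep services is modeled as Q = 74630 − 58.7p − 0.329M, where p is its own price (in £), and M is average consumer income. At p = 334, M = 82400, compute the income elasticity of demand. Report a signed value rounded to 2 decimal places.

-0.97

At the given values, Q = 74630 − 58.7(334) − 0.329(82400) = 27914.6.
∂Q/∂M = -0.329.
E = (-0.329) × (82400/27914.6) = -0.9711…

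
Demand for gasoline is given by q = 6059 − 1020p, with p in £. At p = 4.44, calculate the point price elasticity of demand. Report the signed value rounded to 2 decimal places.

dq/dp = −1020. At p = 4.44, q = 6059 − 1020(4.44) = 1530.2.
Ed = (dq/dp)·(p/q) = −1020 × (4.44/1530.2) = -2.9596…

-2.96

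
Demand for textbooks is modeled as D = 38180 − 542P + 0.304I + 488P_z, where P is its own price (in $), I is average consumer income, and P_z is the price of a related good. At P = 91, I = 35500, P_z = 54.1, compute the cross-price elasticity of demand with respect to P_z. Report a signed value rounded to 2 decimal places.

At the given values, D = 38180 − 542(91) + 0.304(35500) + 488(54.1) = 26050.8.
∂D/∂P_z = 488.
E = (488) × (54.1/26050.8) = 1.0134…

1.01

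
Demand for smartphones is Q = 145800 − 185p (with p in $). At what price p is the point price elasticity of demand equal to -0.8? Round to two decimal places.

Ed = −185p/(145800 − 185p). Set this equal to -0.8:
185p = 0.8·(145800 − 185p) ⇒ 185p(1 + 0.8) = 0.8·145800
p = 0.8·145800 / (185·1.8) = 350.2702…

350.27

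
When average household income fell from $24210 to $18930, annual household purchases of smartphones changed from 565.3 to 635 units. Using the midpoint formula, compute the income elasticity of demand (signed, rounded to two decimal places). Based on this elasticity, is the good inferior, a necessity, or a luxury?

%ΔQ = (635 − 565.3)/[( 565.3 + 635)/2] = 69.7/600.15 = 0.116137…
%ΔIncome = (18930 − 24210)/[( 24210 + 18930)/2] = -5280/21570 = -0.244784…
E_income = (69.7/600.15) / (-5280/21570) = -0.4744…
E_income < 0 ⇒ inferior good.

-0.47; inferior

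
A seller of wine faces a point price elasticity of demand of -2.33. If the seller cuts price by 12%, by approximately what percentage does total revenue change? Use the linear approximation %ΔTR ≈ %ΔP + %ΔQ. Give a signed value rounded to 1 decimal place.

+16.0%

%ΔQ ≈ Ed × %ΔP = (-2.33) × (-12%) = +27.9600%
%ΔTR ≈ %ΔP + %ΔQ = (-12%) + (+27.9600%) = +15.9600%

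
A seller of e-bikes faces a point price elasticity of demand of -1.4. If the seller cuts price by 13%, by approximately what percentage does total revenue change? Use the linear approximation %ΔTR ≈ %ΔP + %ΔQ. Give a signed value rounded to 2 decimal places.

+5.20%

%ΔQ ≈ Ed × %ΔP = (-1.4) × (-13%) = +18.2000%
%ΔTR ≈ %ΔP + %ΔQ = (-13%) + (+18.2000%) = +5.2000%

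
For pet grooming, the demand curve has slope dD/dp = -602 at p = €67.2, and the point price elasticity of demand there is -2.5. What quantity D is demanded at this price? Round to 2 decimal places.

Ed = (dD/dp)·(p/D) ⇒ D = (dD/dp)·p/Ed = (-602)·67.2/(-2.5) = 16181.76

16181.76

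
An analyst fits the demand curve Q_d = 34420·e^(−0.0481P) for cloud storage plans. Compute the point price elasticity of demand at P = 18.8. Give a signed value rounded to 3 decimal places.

dQ_d/dP = −0.0481·Q_d = -670.243. At P = 18.8, Q_d = 13934.4.
Ed = (dQ_d/dP)·(P/Q_d) = (-670.243) × (18.8/13934.4) = -0.90428

-0.904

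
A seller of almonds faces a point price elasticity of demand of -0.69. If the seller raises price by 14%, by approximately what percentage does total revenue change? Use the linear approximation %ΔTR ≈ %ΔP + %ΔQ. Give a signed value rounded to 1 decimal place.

+4.3%

%ΔQ ≈ Ed × %ΔP = (-0.69) × (+14%) = -9.6600%
%ΔTR ≈ %ΔP + %ΔQ = (+14%) + (-9.6600%) = +4.3400%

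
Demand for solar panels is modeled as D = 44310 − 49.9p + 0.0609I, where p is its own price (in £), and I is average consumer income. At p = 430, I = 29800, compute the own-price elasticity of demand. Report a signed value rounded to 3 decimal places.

-0.870

At the given values, D = 44310 − 49.9(430) + 0.0609(29800) = 24667.82.
∂D/∂p = −49.9.
E = (-49.9) × (430/24667.82) = -0.86983…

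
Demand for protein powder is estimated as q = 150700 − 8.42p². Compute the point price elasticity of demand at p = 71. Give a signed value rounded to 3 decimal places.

-0.784

dq/dp = −2·8.42·p = -1195.64. At p = 71, q = 108254.78.
Ed = (dq/dp)·(p/q) = (-1195.64) × (71/108254.78) = -0.78417…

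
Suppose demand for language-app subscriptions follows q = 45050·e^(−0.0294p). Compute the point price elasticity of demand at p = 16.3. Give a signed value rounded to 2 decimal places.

-0.48

dq/dp = −0.0294·q = -820.2. At p = 16.3, q = 27897.9.
Ed = (dq/dp)·(p/q) = (-820.2) × (16.3/27897.9) = -0.4792…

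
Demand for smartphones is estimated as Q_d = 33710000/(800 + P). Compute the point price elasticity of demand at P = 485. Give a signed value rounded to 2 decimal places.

-0.38

dQ_d/dP = −33710000/(800 + P)² = -20.4151. At P = 485, Q_d = 26233.5.
Ed = (dQ_d/dP)·(P/Q_d) = (-20.4151) × (485/26233.5) = -0.3774…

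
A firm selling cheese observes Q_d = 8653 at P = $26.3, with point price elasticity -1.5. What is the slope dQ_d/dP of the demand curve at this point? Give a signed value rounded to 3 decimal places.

Ed = (dQ_d/dP)·(P/Q_d) ⇒ dQ_d/dP = Ed·Q_d/P = (-1.5)·8653/26.3 = -493.51711…

-493.517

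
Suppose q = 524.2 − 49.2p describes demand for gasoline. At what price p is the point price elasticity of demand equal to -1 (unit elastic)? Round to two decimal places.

5.33

Ed = −49.2p/(524.2 − 49.2p). Set this equal to -1:
49.2p = 1·(524.2 − 49.2p) ⇒ 49.2p(1 + 1) = 1·524.2
p = 1·524.2 / (49.2·2) = 5.3272…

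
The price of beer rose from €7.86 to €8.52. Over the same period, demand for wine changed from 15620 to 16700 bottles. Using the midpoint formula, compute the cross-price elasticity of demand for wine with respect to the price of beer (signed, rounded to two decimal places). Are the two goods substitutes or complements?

0.83; substitutes

%ΔQ_{wine} = (16700 − 15620)/avg = 1080/16160 = 0.066831…
%ΔP_{beer} = (8.52 − 7.86)/avg = 0.66/8.19 = 0.080586…
E_cross = (1080/16160) / (0.66/8.19) = 0.8293…
E_cross > 0 ⇒ the goods are substitutes.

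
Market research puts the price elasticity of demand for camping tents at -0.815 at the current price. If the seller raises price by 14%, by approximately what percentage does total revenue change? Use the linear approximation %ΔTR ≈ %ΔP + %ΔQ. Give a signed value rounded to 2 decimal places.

+2.59%

%ΔQ ≈ Ed × %ΔP = (-0.815) × (+14%) = -11.4100%
%ΔTR ≈ %ΔP + %ΔQ = (+14%) + (-11.4100%) = +2.5900%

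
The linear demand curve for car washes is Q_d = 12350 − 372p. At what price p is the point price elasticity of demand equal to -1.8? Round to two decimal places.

21.34

Ed = −372p/(12350 − 372p). Set this equal to -1.8:
372p = 1.8·(12350 − 372p) ⇒ 372p(1 + 1.8) = 1.8·12350
p = 1.8·12350 / (372·2.8) = 21.3421…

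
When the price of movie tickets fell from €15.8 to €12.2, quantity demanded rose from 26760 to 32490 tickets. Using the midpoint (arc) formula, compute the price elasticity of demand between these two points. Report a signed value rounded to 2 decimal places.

-0.75

%ΔQ = (32490 − 26760) / [(26760 + 32490)/2] = 5730/29625 = 0.193417…
%ΔP = (12.2 − 15.8) / [(15.8 + 12.2)/2] = -3.6/14 = -0.257142…
Arc Ed = %ΔQ / %ΔP = (5730/29625) / (-3.6/14) = -0.7521…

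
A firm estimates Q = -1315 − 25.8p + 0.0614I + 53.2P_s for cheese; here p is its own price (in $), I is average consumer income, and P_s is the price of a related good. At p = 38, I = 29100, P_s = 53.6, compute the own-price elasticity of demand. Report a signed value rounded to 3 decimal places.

-0.418

At the given values, Q = -1315 − 25.8(38) + 0.0614(29100) + 53.2(53.6) = 2342.86.
∂Q/∂p = −25.8.
E = (-25.8) × (38/2342.86) = -0.41846…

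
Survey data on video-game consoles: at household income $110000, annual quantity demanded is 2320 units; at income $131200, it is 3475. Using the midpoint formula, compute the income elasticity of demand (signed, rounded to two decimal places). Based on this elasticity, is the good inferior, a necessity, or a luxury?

%ΔQ = (3475 − 2320)/[( 2320 + 3475)/2] = 1155/2897.5 = 0.398619…
%ΔIncome = (131200 − 110000)/[( 110000 + 131200)/2] = 21200/120600 = 0.175787…
E_income = (1155/2897.5) / (21200/120600) = 2.2676…
E_income > 1 ⇒ normal good, luxury.

2.27; luxury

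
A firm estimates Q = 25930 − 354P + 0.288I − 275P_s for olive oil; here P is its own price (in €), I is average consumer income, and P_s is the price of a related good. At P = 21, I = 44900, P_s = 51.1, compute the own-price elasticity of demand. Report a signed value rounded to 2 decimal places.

-0.43

At the given values, Q = 25930 − 354(21) + 0.288(44900) − 275(51.1) = 17374.7.
∂Q/∂P = −354.
E = (-354) × (21/17374.7) = -0.4278…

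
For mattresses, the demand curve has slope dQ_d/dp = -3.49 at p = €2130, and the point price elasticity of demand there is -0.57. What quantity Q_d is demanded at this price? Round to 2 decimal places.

13041.58

Ed = (dQ_d/dp)·(p/Q_d) ⇒ Q_d = (dQ_d/dp)·p/Ed = (-3.49)·2130/(-0.57) = 13041.5789…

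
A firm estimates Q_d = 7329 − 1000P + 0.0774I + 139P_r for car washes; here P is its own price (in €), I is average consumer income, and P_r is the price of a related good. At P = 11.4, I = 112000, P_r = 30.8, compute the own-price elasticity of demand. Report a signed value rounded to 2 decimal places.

-1.28

At the given values, Q_d = 7329 − 1000(11.4) + 0.0774(112000) + 139(30.8) = 8879.
∂Q_d/∂P = −1000.
E = (-1000) × (11.4/8879) = -1.2839…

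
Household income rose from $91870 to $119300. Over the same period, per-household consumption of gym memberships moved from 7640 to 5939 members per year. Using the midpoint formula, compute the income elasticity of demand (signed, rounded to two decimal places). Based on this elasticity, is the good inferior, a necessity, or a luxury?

%ΔQ = (5939 − 7640)/[( 7640 + 5939)/2] = -1701/6789.5 = -0.250533…
%ΔIncome = (119300 − 91870)/[( 91870 + 119300)/2] = 27430/105585 = 0.259790…
E_income = (-1701/6789.5) / (27430/105585) = -0.9643…
E_income < 0 ⇒ inferior good.

-0.96; inferior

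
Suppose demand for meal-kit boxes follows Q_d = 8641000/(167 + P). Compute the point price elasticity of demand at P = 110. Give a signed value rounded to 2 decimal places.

dQ_d/dP = −8641000/(167 + P)² = -112.617. At P = 110, Q_d = 31194.9.
Ed = (dQ_d/dP)·(P/Q_d) = (-112.617) × (110/31194.9) = -0.3971…

-0.40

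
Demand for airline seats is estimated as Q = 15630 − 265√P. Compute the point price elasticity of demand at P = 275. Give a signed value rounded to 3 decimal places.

-0.196

dQ/dP = −265/(2√P) = -7.99005. At P = 275, Q = 11235.5.
Ed = (dQ/dP)·(P/Q) = (-7.99005) × (275/11235.5) = -0.19556…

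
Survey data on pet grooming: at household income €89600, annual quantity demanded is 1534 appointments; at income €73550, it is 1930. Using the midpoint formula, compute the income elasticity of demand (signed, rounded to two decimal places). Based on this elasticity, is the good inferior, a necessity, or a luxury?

-1.16; inferior

%ΔQ = (1930 − 1534)/[( 1534 + 1930)/2] = 396/1732 = 0.228637…
%ΔIncome = (73550 − 89600)/[( 89600 + 73550)/2] = -16050/81575 = -0.196751…
E_income = (396/1732) / (-16050/81575) = -1.1620…
E_income < 0 ⇒ inferior good.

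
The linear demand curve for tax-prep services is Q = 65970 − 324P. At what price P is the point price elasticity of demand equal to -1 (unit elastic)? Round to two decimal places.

Ed = −324P/(65970 − 324P). Set this equal to -1:
324P = 1·(65970 − 324P) ⇒ 324P(1 + 1) = 1·65970
P = 1·65970 / (324·2) = 101.8055…

101.81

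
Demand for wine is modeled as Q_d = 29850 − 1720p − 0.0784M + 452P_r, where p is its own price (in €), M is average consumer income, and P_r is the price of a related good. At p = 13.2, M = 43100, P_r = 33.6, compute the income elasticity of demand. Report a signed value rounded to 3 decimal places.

-0.178

At the given values, Q_d = 29850 − 1720(13.2) − 0.0784(43100) + 452(33.6) = 18954.16.
∂Q_d/∂M = -0.0784.
E = (-0.0784) × (43100/18954.16) = -0.17827…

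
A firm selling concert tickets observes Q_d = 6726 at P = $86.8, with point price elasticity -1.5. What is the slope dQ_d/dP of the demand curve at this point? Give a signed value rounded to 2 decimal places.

-116.23

Ed = (dQ_d/dP)·(P/Q_d) ⇒ dQ_d/dP = Ed·Q_d/P = (-1.5)·6726/86.8 = -116.2327…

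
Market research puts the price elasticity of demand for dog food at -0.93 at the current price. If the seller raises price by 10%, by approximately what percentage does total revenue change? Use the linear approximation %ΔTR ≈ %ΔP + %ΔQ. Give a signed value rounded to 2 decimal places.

%ΔQ ≈ Ed × %ΔP = (-0.93) × (+10%) = -9.3000%
%ΔTR ≈ %ΔP + %ΔQ = (+10%) + (-9.3000%) = +0.7000%

+0.70%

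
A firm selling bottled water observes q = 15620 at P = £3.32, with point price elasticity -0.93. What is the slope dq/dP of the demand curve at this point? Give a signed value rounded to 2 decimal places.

Ed = (dq/dP)·(P/q) ⇒ dq/dP = Ed·q/P = (-0.93)·15620/3.32 = -4375.4819…

-4375.48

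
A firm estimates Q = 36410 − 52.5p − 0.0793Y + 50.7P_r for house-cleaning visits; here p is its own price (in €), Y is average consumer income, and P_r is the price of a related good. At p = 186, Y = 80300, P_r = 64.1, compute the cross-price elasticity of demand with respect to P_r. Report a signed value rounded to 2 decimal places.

At the given values, Q = 36410 − 52.5(186) − 0.0793(80300) + 50.7(64.1) = 23527.08.
∂Q/∂P_r = 50.7.
E = (50.7) × (64.1/23527.08) = 0.1381…

0.14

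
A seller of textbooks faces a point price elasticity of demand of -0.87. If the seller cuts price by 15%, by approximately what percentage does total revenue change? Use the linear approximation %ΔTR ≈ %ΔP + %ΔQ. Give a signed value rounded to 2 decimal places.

-1.95%

%ΔQ ≈ Ed × %ΔP = (-0.87) × (-15%) = +13.0500%
%ΔTR ≈ %ΔP + %ΔQ = (-15%) + (+13.0500%) = -1.9500%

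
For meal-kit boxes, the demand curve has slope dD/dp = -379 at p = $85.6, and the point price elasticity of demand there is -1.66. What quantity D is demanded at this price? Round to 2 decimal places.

Ed = (dD/dp)·(p/D) ⇒ D = (dD/dp)·p/Ed = (-379)·85.6/(-1.66) = 19543.6144…

19543.61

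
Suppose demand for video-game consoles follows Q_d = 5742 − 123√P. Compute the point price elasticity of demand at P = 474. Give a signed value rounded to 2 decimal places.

-0.44

dQ_d/dP = −123/(2√P) = -2.82479. At P = 474, Q_d = 3064.1.
Ed = (dQ_d/dP)·(P/Q_d) = (-2.82479) × (474/3064.1) = -0.4369…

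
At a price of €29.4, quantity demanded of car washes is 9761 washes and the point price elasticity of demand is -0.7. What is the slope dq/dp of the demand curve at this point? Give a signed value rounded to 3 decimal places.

Ed = (dq/dp)·(p/q) ⇒ dq/dp = Ed·q/p = (-0.7)·9761/29.4 = -232.40476…

-232.405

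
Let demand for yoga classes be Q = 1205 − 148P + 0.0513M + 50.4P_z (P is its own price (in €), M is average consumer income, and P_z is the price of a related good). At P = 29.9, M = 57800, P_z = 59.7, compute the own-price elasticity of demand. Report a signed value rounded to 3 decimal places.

At the given values, Q = 1205 − 148(29.9) + 0.0513(57800) + 50.4(59.7) = 2753.82.
∂Q/∂P = −148.
E = (-148) × (29.9/2753.82) = -1.60693…

-1.607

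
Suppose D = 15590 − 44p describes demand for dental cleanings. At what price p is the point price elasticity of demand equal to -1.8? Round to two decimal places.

227.78

Ed = −44p/(15590 − 44p). Set this equal to -1.8:
44p = 1.8·(15590 − 44p) ⇒ 44p(1 + 1.8) = 1.8·15590
p = 1.8·15590 / (44·2.8) = 227.7759…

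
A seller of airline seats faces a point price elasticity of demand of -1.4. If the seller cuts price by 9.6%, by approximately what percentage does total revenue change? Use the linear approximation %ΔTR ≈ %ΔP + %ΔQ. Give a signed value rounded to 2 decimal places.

%ΔQ ≈ Ed × %ΔP = (-1.4) × (-9.6%) = +13.4400%
%ΔTR ≈ %ΔP + %ΔQ = (-9.6%) + (+13.4400%) = +3.8400%

+3.84%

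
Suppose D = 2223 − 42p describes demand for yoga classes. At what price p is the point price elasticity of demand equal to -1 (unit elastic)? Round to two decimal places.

26.46

Ed = −42p/(2223 − 42p). Set this equal to -1:
42p = 1·(2223 − 42p) ⇒ 42p(1 + 1) = 1·2223
p = 1·2223 / (42·2) = 26.4642…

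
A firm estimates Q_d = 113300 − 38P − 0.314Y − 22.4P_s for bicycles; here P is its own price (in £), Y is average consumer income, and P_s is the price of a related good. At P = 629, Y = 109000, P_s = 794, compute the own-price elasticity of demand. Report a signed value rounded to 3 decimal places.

-0.639

At the given values, Q_d = 113300 − 38(629) − 0.314(109000) − 22.4(794) = 37386.4.
∂Q_d/∂P = −38.
E = (-38) × (629/37386.4) = -0.63932…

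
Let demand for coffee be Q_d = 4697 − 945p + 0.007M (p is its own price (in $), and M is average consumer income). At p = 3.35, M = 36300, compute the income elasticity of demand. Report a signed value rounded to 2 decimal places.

At the given values, Q_d = 4697 − 945(3.35) + 0.007(36300) = 1785.35.
∂Q_d/∂M = 0.007.
E = (0.007) × (36300/1785.35) = 0.1423…

0.14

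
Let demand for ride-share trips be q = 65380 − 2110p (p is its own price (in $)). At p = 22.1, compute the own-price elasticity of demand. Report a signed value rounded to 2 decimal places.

-2.49

At the given values, q = 65380 − 2110(22.1) = 18749.
∂q/∂p = −2110.
E = (-2110) × (22.1/18749) = -2.4871…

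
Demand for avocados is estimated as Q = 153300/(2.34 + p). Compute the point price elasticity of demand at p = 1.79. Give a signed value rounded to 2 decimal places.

-0.43

dQ/dp = −153300/(2.34 + p)² = -8987.57. At p = 1.79, Q = 37118.6.
Ed = (dQ/dp)·(p/Q) = (-8987.57) × (1.79/37118.6) = -0.4334…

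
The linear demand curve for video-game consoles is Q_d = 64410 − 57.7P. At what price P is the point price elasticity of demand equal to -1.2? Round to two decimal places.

608.89

Ed = −57.7P/(64410 − 57.7P). Set this equal to -1.2:
57.7P = 1.2·(64410 − 57.7P) ⇒ 57.7P(1 + 1.2) = 1.2·64410
P = 1.2·64410 / (57.7·2.2) = 608.8860…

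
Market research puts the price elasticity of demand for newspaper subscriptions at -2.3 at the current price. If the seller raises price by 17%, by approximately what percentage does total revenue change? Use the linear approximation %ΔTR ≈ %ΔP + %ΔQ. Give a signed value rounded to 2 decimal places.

%ΔQ ≈ Ed × %ΔP = (-2.3) × (+17%) = -39.1000%
%ΔTR ≈ %ΔP + %ΔQ = (+17%) + (-39.1000%) = -22.1000%

-22.10%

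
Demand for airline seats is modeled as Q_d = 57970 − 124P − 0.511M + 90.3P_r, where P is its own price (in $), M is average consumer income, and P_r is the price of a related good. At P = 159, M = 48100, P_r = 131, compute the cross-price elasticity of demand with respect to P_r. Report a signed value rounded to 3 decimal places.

At the given values, Q_d = 57970 − 124(159) − 0.511(48100) + 90.3(131) = 25504.2.
∂Q_d/∂P_r = 90.3.
E = (90.3) × (131/25504.2) = 0.46381…

0.464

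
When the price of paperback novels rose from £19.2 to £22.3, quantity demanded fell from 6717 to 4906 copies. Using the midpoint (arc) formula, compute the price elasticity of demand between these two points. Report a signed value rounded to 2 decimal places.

-2.09

%ΔQ = (4906 − 6717) / [(6717 + 4906)/2] = -1811/5811.5 = -0.311623…
%ΔP = (22.3 − 19.2) / [(19.2 + 22.3)/2] = 3.1/20.75 = 0.149397…
Arc Ed = %ΔQ / %ΔP = (-1811/5811.5) / (3.1/20.75) = -2.0858…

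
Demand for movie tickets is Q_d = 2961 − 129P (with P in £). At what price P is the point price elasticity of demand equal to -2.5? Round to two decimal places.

16.40

Ed = −129P/(2961 − 129P). Set this equal to -2.5:
129P = 2.5·(2961 − 129P) ⇒ 129P(1 + 2.5) = 2.5·2961
P = 2.5·2961 / (129·3.5) = 16.3953…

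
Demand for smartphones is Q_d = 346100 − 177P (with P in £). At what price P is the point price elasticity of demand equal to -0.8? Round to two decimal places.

869.05

Ed = −177P/(346100 − 177P). Set this equal to -0.8:
177P = 0.8·(346100 − 177P) ⇒ 177P(1 + 0.8) = 0.8·346100
P = 0.8·346100 / (177·1.8) = 869.0521…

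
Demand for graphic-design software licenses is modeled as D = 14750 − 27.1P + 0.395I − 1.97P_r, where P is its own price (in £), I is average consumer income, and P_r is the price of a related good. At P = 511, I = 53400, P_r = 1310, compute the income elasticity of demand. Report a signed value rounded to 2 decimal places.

At the given values, D = 14750 − 27.1(511) + 0.395(53400) − 1.97(1310) = 19414.2.
∂D/∂I = 0.395.
E = (0.395) × (53400/19414.2) = 1.0864…

1.09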